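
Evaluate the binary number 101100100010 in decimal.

Sum of powers of 2 for each 1-bit:
2^1 + 2^5 + 2^8 + 2^9 + 2^11
= 2 + 32 + 256 + 512 + 2048
= 2850



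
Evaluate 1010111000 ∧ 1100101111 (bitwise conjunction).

AND: 1 only when both bits are 1
  1010111000
& 1100101111
------------
  1000101000
Decimal: 696 & 815 = 552



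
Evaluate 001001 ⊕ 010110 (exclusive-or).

XOR: 1 when bits differ
  001001
^ 010110
--------
  011111
Decimal: 9 ^ 22 = 31



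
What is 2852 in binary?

Using repeated division by 2:
2852 ÷ 2 = 1426 remainder 0
1426 ÷ 2 = 713 remainder 0
713 ÷ 2 = 356 remainder 1
356 ÷ 2 = 178 remainder 0
178 ÷ 2 = 89 remainder 0
89 ÷ 2 = 44 remainder 1
44 ÷ 2 = 22 remainder 0
22 ÷ 2 = 11 remainder 0
11 ÷ 2 = 5 remainder 1
5 ÷ 2 = 2 remainder 1
2 ÷ 2 = 1 remainder 0
1 ÷ 2 = 0 remainder 1
Reading remainders bottom to top: 101100100100



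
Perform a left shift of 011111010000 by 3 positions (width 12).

Original: 011111010000 (decimal 2000)
Shift left by 3 positions
Append 3 zeros on the right and drop the 3 high bits that overflow the 12-bit width
Result: 111010000000 (decimal 3712)
Equivalent: 2000 << 3 = 2000 × 2^3 = 16000, truncated to 12 bits = 3712



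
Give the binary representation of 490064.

Using repeated division by 2:
490064 ÷ 2 = 245032 remainder 0
245032 ÷ 2 = 122516 remainder 0
122516 ÷ 2 = 61258 remainder 0
61258 ÷ 2 = 30629 remainder 0
30629 ÷ 2 = 15314 remainder 1
15314 ÷ 2 = 7657 remainder 0
7657 ÷ 2 = 3828 remainder 1
3828 ÷ 2 = 1914 remainder 0
1914 ÷ 2 = 957 remainder 0
957 ÷ 2 = 478 remainder 1
478 ÷ 2 = 239 remainder 0
239 ÷ 2 = 119 remainder 1
119 ÷ 2 = 59 remainder 1
59 ÷ 2 = 29 remainder 1
29 ÷ 2 = 14 remainder 1
14 ÷ 2 = 7 remainder 0
7 ÷ 2 = 3 remainder 1
3 ÷ 2 = 1 remainder 1
1 ÷ 2 = 0 remainder 1
Reading remainders bottom to top: 1110111101001010000



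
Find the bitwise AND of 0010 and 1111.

AND: 1 only when both bits are 1
  0010
& 1111
------
  0010
Decimal: 2 & 15 = 2



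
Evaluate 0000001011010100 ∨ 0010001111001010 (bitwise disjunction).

OR: 1 when either bit is 1
  0000001011010100
| 0010001111001010
------------------
  0010001111011110
Decimal: 724 | 9162 = 9182



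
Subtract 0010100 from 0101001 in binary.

Method 1 - Direct subtraction (column by column from the right: bit − bit − borrow-in; if negative, add 2 and borrow 1 from the next column):
borrow: 0101000
        0101001
-       0010100
---------------
        0010101

Method 2 - Add two's complement:
Two's complement of 0010100: invert → 1101011, add 1 → 1101100
  0101001
+ 1101100
---------
 10010101  (end carry out of the top bit = 1)
Discarding the end carry: 0010101
Decimal check:
  0101001 = 32 + 8 + 1 = 41
  0010100 = 16 + 4 = 20
  41 - 20 = 21, and 0010101 = 16 + 4 + 1 = 21 ✓



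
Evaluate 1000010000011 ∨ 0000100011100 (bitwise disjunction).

OR: 1 when either bit is 1
  1000010000011
| 0000100011100
---------------
  1000110011111
Decimal: 4227 | 284 = 4511



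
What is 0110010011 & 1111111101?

AND: 1 only when both bits are 1
  0110010011
& 1111111101
------------
  0110010001
Decimal: 403 & 1021 = 401



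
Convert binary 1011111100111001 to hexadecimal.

Group into 4-bit nibbles from right:
  1011 = B
  1111 = F
  0011 = 3
  1001 = 9
Result: BF39



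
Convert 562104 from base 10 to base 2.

Using repeated division by 2:
562104 ÷ 2 = 281052 remainder 0
281052 ÷ 2 = 140526 remainder 0
140526 ÷ 2 = 70263 remainder 0
70263 ÷ 2 = 35131 remainder 1
35131 ÷ 2 = 17565 remainder 1
17565 ÷ 2 = 8782 remainder 1
8782 ÷ 2 = 4391 remainder 0
4391 ÷ 2 = 2195 remainder 1
2195 ÷ 2 = 1097 remainder 1
1097 ÷ 2 = 548 remainder 1
548 ÷ 2 = 274 remainder 0
274 ÷ 2 = 137 remainder 0
137 ÷ 2 = 68 remainder 1
68 ÷ 2 = 34 remainder 0
34 ÷ 2 = 17 remainder 0
17 ÷ 2 = 8 remainder 1
8 ÷ 2 = 4 remainder 0
4 ÷ 2 = 2 remainder 0
2 ÷ 2 = 1 remainder 0
1 ÷ 2 = 0 remainder 1
Reading remainders bottom to top: 10001001001110111000



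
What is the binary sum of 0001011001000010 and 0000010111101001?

Add column by column from the right: bit + bit + carry-in; write the sum mod 2, carry 1 when the sum is 2 or 3.
carry:  0000111110000000
        0001011001000010
+       0000010111101001
------------------------
       00001110000101011
(the carry out of the leftmost column, 0, becomes the leading bit)
Decimal check:
  0001011001000010 = 4096 + 1024 + 512 + 64 + 2 = 5698
  0000010111101001 = 1024 + 256 + 128 + 64 + 32 + 8 + 1 = 1513
  5698 + 1513 = 7211, and 00001110000101011 = 4096 + 2048 + 1024 + 32 + 8 + 2 + 1 = 7211 ✓



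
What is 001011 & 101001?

AND: 1 only when both bits are 1
  001011
& 101001
--------
  001001
Decimal: 11 & 41 = 9



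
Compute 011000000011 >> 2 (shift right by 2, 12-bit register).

Original: 011000000011 (decimal 1539)
Shift right by 2 positions
Drop the 2 low bits; fill with zeros on the left
Result: 000110000000 (decimal 384)
Equivalent: 1539 >> 2 = 1539 ÷ 2^2 = 384



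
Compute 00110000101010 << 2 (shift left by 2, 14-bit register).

Original: 00110000101010 (decimal 3114)
Shift left by 2 positions
Append 2 zeros on the right
Result: 11000010101000 (decimal 12456)
Equivalent: 3114 << 2 = 3114 × 2^2 = 12456



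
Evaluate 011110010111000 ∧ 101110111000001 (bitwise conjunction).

AND: 1 only when both bits are 1
  011110010111000
& 101110111000001
-----------------
  001110010000000
Decimal: 15544 & 24001 = 7296



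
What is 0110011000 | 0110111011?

OR: 1 when either bit is 1
  0110011000
| 0110111011
------------
  0110111011
Decimal: 408 | 443 = 443



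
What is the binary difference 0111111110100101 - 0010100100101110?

Method 1 - Direct subtraction (column by column from the right: bit − bit − borrow-in; if negative, add 2 and borrow 1 from the next column):
borrow: 0000000011111100
        0111111110100101
-       0010100100101110
------------------------
        0101011001110111

Method 2 - Add two's complement:
Two's complement of 0010100100101110: invert → 1101011011010001, add 1 → 1101011011010010
  0111111110100101
+ 1101011011010010
------------------
 10101011001110111  (end carry out of the top bit = 1)
Discarding the end carry: 0101011001110111
Decimal check:
  0111111110100101 = 16384 + 8192 + 4096 + 2048 + 1024 + 512 + 256 + 128 + 32 + 4 + 1 = 32677
  0010100100101110 = 8192 + 2048 + 256 + 32 + 8 + 4 + 2 = 10542
  32677 - 10542 = 22135, and 0101011001110111 = 16384 + 4096 + 1024 + 512 + 64 + 32 + 16 + 4 + 2 + 1 = 22135 ✓



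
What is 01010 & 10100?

AND: 1 only when both bits are 1
  01010
& 10100
-------
  00000
Decimal: 10 & 20 = 0



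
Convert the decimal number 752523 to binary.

Using repeated division by 2:
752523 ÷ 2 = 376261 remainder 1
376261 ÷ 2 = 188130 remainder 1
188130 ÷ 2 = 94065 remainder 0
94065 ÷ 2 = 47032 remainder 1
47032 ÷ 2 = 23516 remainder 0
23516 ÷ 2 = 11758 remainder 0
11758 ÷ 2 = 5879 remainder 0
5879 ÷ 2 = 2939 remainder 1
2939 ÷ 2 = 1469 remainder 1
1469 ÷ 2 = 734 remainder 1
734 ÷ 2 = 367 remainder 0
367 ÷ 2 = 183 remainder 1
183 ÷ 2 = 91 remainder 1
91 ÷ 2 = 45 remainder 1
45 ÷ 2 = 22 remainder 1
22 ÷ 2 = 11 remainder 0
11 ÷ 2 = 5 remainder 1
5 ÷ 2 = 2 remainder 1
2 ÷ 2 = 1 remainder 0
1 ÷ 2 = 0 remainder 1
Reading remainders bottom to top: 10110111101110001011



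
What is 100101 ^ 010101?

XOR: 1 when bits differ
  100101
^ 010101
--------
  110000
Decimal: 37 ^ 21 = 48



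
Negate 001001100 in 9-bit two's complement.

Original: 001001100
Step 1 - Invert all bits: 110110011
Step 2 - Add 1: 110110100
Verification: 001001100 + 110110100 = 1000000000; discarding the end carry (carry out of the top bit) leaves the 9-bit value 000000000, as required for x + (-x)



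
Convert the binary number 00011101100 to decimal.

Sum of powers of 2 for each 1-bit:
2^2 + 2^3 + 2^5 + 2^6 + 2^7
= 4 + 8 + 32 + 64 + 128
= 236



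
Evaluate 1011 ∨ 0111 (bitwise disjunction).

OR: 1 when either bit is 1
  1011
| 0111
------
  1111
Decimal: 11 | 7 = 15



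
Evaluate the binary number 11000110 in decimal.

Sum of powers of 2 for each 1-bit:
2^1 + 2^2 + 2^6 + 2^7
= 2 + 4 + 64 + 128
= 198



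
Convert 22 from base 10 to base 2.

Using repeated division by 2:
22 ÷ 2 = 11 remainder 0
11 ÷ 2 = 5 remainder 1
5 ÷ 2 = 2 remainder 1
2 ÷ 2 = 1 remainder 0
1 ÷ 2 = 0 remainder 1
Reading remainders bottom to top: 10110



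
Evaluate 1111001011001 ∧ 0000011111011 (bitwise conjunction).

AND: 1 only when both bits are 1
  1111001011001
& 0000011111011
---------------
  0000001011001
Decimal: 7769 & 251 = 89



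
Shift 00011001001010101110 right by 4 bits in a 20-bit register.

Original: 00011001001010101110 (decimal 103086)
Shift right by 4 positions
Drop the 4 low bits; fill with zeros on the left
Result: 00000001100100101010 (decimal 6442)
Equivalent: 103086 >> 4 = 103086 ÷ 2^4 = 6442



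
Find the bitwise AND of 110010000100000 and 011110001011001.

AND: 1 only when both bits are 1
  110010000100000
& 011110001011001
-----------------
  010010000000000
Decimal: 25632 & 15449 = 9216



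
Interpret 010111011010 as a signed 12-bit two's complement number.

Binary: 010111011010
Sign bit: 0 (non-negative)
Read directly as an unsigned value:
010111011010 = 1024 + 256 + 128 + 64 + 16 + 8 + 2 = 1498
Value: 1498



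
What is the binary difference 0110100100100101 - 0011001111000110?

Method 1 - Direct subtraction (column by column from the right: bit − bit − borrow-in; if negative, add 2 and borrow 1 from the next column):
borrow: 0110111110111100
        0110100100100101
-       0011001111000110
------------------------
        0011010101011111

Method 2 - Add two's complement:
Two's complement of 0011001111000110: invert → 1100110000111001, add 1 → 1100110000111010
  0110100100100101
+ 1100110000111010
------------------
 10011010101011111  (end carry out of the top bit = 1)
Discarding the end carry: 0011010101011111
Decimal check:
  0110100100100101 = 16384 + 8192 + 2048 + 256 + 32 + 4 + 1 = 26917
  0011001111000110 = 8192 + 4096 + 512 + 256 + 128 + 64 + 4 + 2 = 13254
  26917 - 13254 = 13663, and 0011010101011111 = 8192 + 4096 + 1024 + 256 + 64 + 16 + 8 + 4 + 2 + 1 = 13663 ✓



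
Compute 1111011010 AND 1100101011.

AND: 1 only when both bits are 1
  1111011010
& 1100101011
------------
  1100001010
Decimal: 986 & 811 = 778



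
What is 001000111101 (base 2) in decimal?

Sum of powers of 2 for each 1-bit:
2^0 + 2^2 + 2^3 + 2^4 + 2^5 + 2^9
= 1 + 4 + 8 + 16 + 32 + 512
= 573



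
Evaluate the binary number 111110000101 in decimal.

Sum of powers of 2 for each 1-bit:
2^0 + 2^2 + 2^7 + 2^8 + 2^9 + 2^10 + 2^11
= 1 + 4 + 128 + 256 + 512 + 1024 + 2048
= 3973



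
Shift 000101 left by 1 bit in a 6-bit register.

Original: 000101 (decimal 5)
Shift left by 1 position
Append 1 zero on the right
Result: 001010 (decimal 10)
Equivalent: 5 << 1 = 5 × 2^1 = 10



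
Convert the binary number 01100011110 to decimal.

Sum of powers of 2 for each 1-bit:
2^1 + 2^2 + 2^3 + 2^4 + 2^8 + 2^9
= 2 + 4 + 8 + 16 + 256 + 512
= 798



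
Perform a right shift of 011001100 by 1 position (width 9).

Original: 011001100 (decimal 204)
Shift right by 1 position
Drop the 1 low bit; fill with zero on the left
Result: 001100110 (decimal 102)
Equivalent: 204 >> 1 = 204 ÷ 2^1 = 102



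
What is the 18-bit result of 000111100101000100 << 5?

Original: 000111100101000100 (decimal 31044)
Shift left by 5 positions
Append 5 zeros on the right and drop the 5 high bits that overflow the 18-bit width
Result: 110010100010000000 (decimal 206976)
Equivalent: 31044 << 5 = 31044 × 2^5 = 993408, truncated to 18 bits = 206976



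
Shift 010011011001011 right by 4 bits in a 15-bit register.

Original: 010011011001011 (decimal 9931)
Shift right by 4 positions
Drop the 4 low bits; fill with zeros on the left
Result: 000001001101100 (decimal 620)
Equivalent: 9931 >> 4 = 9931 ÷ 2^4 = 620



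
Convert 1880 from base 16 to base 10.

Expand by place value (powers of 16):
1880 = 1 × 16^3 + 8 × 16^2 + 8 × 16^1 + 0 × 16^0
= 1 × 4096 + 8 × 256 + 8 × 16 + 0 × 1
= 4096 + 2048 + 128 + 0
= 6272



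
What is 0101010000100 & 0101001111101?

AND: 1 only when both bits are 1
  0101010000100
& 0101001111101
---------------
  0101000000100
Decimal: 2692 & 2685 = 2564



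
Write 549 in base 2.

Using repeated division by 2:
549 ÷ 2 = 274 remainder 1
274 ÷ 2 = 137 remainder 0
137 ÷ 2 = 68 remainder 1
68 ÷ 2 = 34 remainder 0
34 ÷ 2 = 17 remainder 0
17 ÷ 2 = 8 remainder 1
8 ÷ 2 = 4 remainder 0
4 ÷ 2 = 2 remainder 0
2 ÷ 2 = 1 remainder 0
1 ÷ 2 = 0 remainder 1
Reading remainders bottom to top: 1000100101



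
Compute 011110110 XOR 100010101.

XOR: 1 when bits differ
  011110110
^ 100010101
-----------
  111100011
Decimal: 246 ^ 277 = 483



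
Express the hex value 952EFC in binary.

Convert each hex digit to 4 bits:
  9 = 1001
  5 = 0101
  2 = 0010
  E = 1110
  F = 1111
  C = 1100
Concatenate: 100101010010111011111100



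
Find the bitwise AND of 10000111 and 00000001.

AND: 1 only when both bits are 1
  10000111
& 00000001
----------
  00000001
Decimal: 135 & 1 = 1



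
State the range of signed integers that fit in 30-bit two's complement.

For 30-bit two's complement:
Minimum: -2^29 = -536870912
Maximum: 2^29 - 1 = 536870911



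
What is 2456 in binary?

Using repeated division by 2:
2456 ÷ 2 = 1228 remainder 0
1228 ÷ 2 = 614 remainder 0
614 ÷ 2 = 307 remainder 0
307 ÷ 2 = 153 remainder 1
153 ÷ 2 = 76 remainder 1
76 ÷ 2 = 38 remainder 0
38 ÷ 2 = 19 remainder 0
19 ÷ 2 = 9 remainder 1
9 ÷ 2 = 4 remainder 1
4 ÷ 2 = 2 remainder 0
2 ÷ 2 = 1 remainder 0
1 ÷ 2 = 0 remainder 1
Reading remainders bottom to top: 100110011000



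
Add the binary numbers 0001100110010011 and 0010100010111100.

Add column by column from the right: bit + bit + carry-in; write the sum mod 2, carry 1 when the sum is 2 or 3.
carry:  0111001101100000
        0001100110010011
+       0010100010111100
------------------------
       00100001001001111
(the carry out of the leftmost column, 0, becomes the leading bit)
Decimal check:
  0001100110010011 = 4096 + 2048 + 256 + 128 + 16 + 2 + 1 = 6547
  0010100010111100 = 8192 + 2048 + 128 + 32 + 16 + 8 + 4 = 10428
  6547 + 10428 = 16975, and 00100001001001111 = 16384 + 512 + 64 + 8 + 4 + 2 + 1 = 16975 ✓



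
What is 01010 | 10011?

OR: 1 when either bit is 1
  01010
| 10011
-------
  11011
Decimal: 10 | 19 = 27



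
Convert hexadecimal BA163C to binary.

Convert each hex digit to 4 bits:
  B = 1011
  A = 1010
  1 = 0001
  6 = 0110
  3 = 0011
  C = 1100
Concatenate: 101110100001011000111100



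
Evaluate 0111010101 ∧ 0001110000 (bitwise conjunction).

AND: 1 only when both bits are 1
  0111010101
& 0001110000
------------
  0001010000
Decimal: 469 & 112 = 80



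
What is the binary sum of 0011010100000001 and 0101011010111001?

Add column by column from the right: bit + bit + carry-in; write the sum mod 2, carry 1 when the sum is 2 or 3.
carry:  1110100000000010
        0011010100000001
+       0101011010111001
------------------------
       01000101110111010
(the carry out of the leftmost column, 0, becomes the leading bit)
Decimal check:
  0011010100000001 = 8192 + 4096 + 1024 + 256 + 1 = 13569
  0101011010111001 = 16384 + 4096 + 1024 + 512 + 128 + 32 + 16 + 8 + 1 = 22201
  13569 + 22201 = 35770, and 01000101110111010 = 32768 + 2048 + 512 + 256 + 128 + 32 + 16 + 8 + 2 = 35770 ✓



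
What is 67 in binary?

Using repeated division by 2:
67 ÷ 2 = 33 remainder 1
33 ÷ 2 = 16 remainder 1
16 ÷ 2 = 8 remainder 0
8 ÷ 2 = 4 remainder 0
4 ÷ 2 = 2 remainder 0
2 ÷ 2 = 1 remainder 0
1 ÷ 2 = 0 remainder 1
Reading remainders bottom to top: 1000011



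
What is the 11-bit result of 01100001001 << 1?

Original: 01100001001 (decimal 777)
Shift left by 1 position
Append 1 zero on the right
Result: 11000010010 (decimal 1554)
Equivalent: 777 << 1 = 777 × 2^1 = 1554



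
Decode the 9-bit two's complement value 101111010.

Binary: 101111010
Sign bit: 1 (negative)
Invert: 010000101
Add 1:  010000110
Magnitude: 010000110 = 128 + 4 + 2 = 134
Value: -134



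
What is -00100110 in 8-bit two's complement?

Original: 00100110
Step 1 - Invert all bits: 11011001
Step 2 - Add 1: 11011010
Verification: 00100110 + 11011010 = 100000000; discarding the end carry (carry out of the top bit) leaves the 8-bit value 00000000, as required for x + (-x)



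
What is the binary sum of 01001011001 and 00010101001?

Add column by column from the right: bit + bit + carry-in; write the sum mod 2, carry 1 when the sum is 2 or 3.
carry:  00111110010
        01001011001
+       00010101001
-------------------
       001100000010
(the carry out of the leftmost column, 0, becomes the leading bit)
Decimal check:
  01001011001 = 512 + 64 + 16 + 8 + 1 = 601
  00010101001 = 128 + 32 + 8 + 1 = 169
  601 + 169 = 770, and 001100000010 = 512 + 256 + 2 = 770 ✓



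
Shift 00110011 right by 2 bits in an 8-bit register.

Original: 00110011 (decimal 51)
Shift right by 2 positions
Drop the 2 low bits; fill with zeros on the left
Result: 00001100 (decimal 12)
Equivalent: 51 >> 2 = 51 ÷ 2^2 = 12



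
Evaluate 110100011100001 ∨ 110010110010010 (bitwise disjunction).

OR: 1 when either bit is 1
  110100011100001
| 110010110010010
-----------------
  110110111110011
Decimal: 26849 | 26002 = 28147



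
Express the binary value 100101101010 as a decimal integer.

Sum of powers of 2 for each 1-bit:
2^1 + 2^3 + 2^5 + 2^6 + 2^8 + 2^11
= 2 + 8 + 32 + 64 + 256 + 2048
= 2410



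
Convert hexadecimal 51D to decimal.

Expand by place value (powers of 16):
Digit values: D = 13
51D = 5 × 16^2 + 1 × 16^1 + 13 × 16^0
= 5 × 256 + 1 × 16 + 13 × 1
= 1280 + 16 + 13
= 1309



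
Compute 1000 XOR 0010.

XOR: 1 when bits differ
  1000
^ 0010
------
  1010
Decimal: 8 ^ 2 = 10



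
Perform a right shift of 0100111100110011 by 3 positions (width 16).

Original: 0100111100110011 (decimal 20275)
Shift right by 3 positions
Drop the 3 low bits; fill with zeros on the left
Result: 0000100111100110 (decimal 2534)
Equivalent: 20275 >> 3 = 20275 ÷ 2^3 = 2534



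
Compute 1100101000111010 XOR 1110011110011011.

XOR: 1 when bits differ
  1100101000111010
^ 1110011110011011
------------------
  0010110110100001
Decimal: 51770 ^ 59291 = 11681



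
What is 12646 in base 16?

Using repeated division by 16 (digits 10–15 are A–F):
12646 ÷ 16 = 790 remainder 6
790 ÷ 16 = 49 remainder 6
49 ÷ 16 = 3 remainder 1
3 ÷ 16 = 0 remainder 3
Reading remainders bottom to top: 3166



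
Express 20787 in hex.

Using repeated division by 16 (digits 10–15 are A–F):
20787 ÷ 16 = 1299 remainder 3
1299 ÷ 16 = 81 remainder 3
81 ÷ 16 = 5 remainder 1
5 ÷ 16 = 0 remainder 5
Reading remainders bottom to top: 5133



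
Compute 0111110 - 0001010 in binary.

Method 1 - Direct subtraction (column by column from the right: bit − bit − borrow-in; if negative, add 2 and borrow 1 from the next column):
borrow: 0000000
        0111110
-       0001010
---------------
        0110100

Method 2 - Add two's complement:
Two's complement of 0001010: invert → 1110101, add 1 → 1110110
  0111110
+ 1110110
---------
 10110100  (end carry out of the top bit = 1)
Discarding the end carry: 0110100
Decimal check:
  0111110 = 32 + 16 + 8 + 4 + 2 = 62
  0001010 = 8 + 2 = 10
  62 - 10 = 52, and 0110100 = 32 + 16 + 4 = 52 ✓



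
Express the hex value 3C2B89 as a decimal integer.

Expand by place value (powers of 16):
Digit values: C = 12, B = 11
3C2B89 = 3 × 16^5 + 12 × 16^4 + 2 × 16^3 + 11 × 16^2 + 8 × 16^1 + 9 × 16^0
= 3 × 1048576 + 12 × 65536 + 2 × 4096 + 11 × 256 + 8 × 16 + 9 × 1
= 3145728 + 786432 + 8192 + 2816 + 128 + 9
= 3943305



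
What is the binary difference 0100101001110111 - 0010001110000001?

Method 1 - Direct subtraction (column by column from the right: bit − bit − borrow-in; if negative, add 2 and borrow 1 from the next column):
borrow: 0100111100000000
        0100101001110111
-       0010001110000001
------------------------
        0010011011110110

Method 2 - Add two's complement:
Two's complement of 0010001110000001: invert → 1101110001111110, add 1 → 1101110001111111
  0100101001110111
+ 1101110001111111
------------------
 10010011011110110  (end carry out of the top bit = 1)
Discarding the end carry: 0010011011110110
Decimal check:
  0100101001110111 = 16384 + 2048 + 512 + 64 + 32 + 16 + 4 + 2 + 1 = 19063
  0010001110000001 = 8192 + 512 + 256 + 128 + 1 = 9089
  19063 - 9089 = 9974, and 0010011011110110 = 8192 + 1024 + 512 + 128 + 64 + 32 + 16 + 4 + 2 = 9974 ✓



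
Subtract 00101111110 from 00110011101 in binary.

Method 1 - Direct subtraction (column by column from the right: bit − bit − borrow-in; if negative, add 2 and borrow 1 from the next column):
borrow: 00011111100
        00110011101
-       00101111110
-------------------
        00000011111

Method 2 - Add two's complement:
Two's complement of 00101111110: invert → 11010000001, add 1 → 11010000010
  00110011101
+ 11010000010
-------------
 100000011111  (end carry out of the top bit = 1)
Discarding the end carry: 00000011111
Decimal check:
  00110011101 = 256 + 128 + 16 + 8 + 4 + 1 = 413
  00101111110 = 256 + 64 + 32 + 16 + 8 + 4 + 2 = 382
  413 - 382 = 31, and 00000011111 = 16 + 8 + 4 + 2 + 1 = 31 ✓



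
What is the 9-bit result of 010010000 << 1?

Original: 010010000 (decimal 144)
Shift left by 1 position
Append 1 zero on the right
Result: 100100000 (decimal 288)
Equivalent: 144 << 1 = 144 × 2^1 = 288



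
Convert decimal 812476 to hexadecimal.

Using repeated division by 16 (digits 10–15 are A–F):
812476 ÷ 16 = 50779 remainder 12 (C)
50779 ÷ 16 = 3173 remainder 11 (B)
3173 ÷ 16 = 198 remainder 5
198 ÷ 16 = 12 remainder 6
12 ÷ 16 = 0 remainder 12 (C)
Reading remainders bottom to top: C65BC



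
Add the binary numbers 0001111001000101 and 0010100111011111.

Add column by column from the right: bit + bit + carry-in; write the sum mod 2, carry 1 when the sum is 2 or 3.
carry:  0111111110111110
        0001111001000101
+       0010100111011111
------------------------
       00100100000100100
(the carry out of the leftmost column, 0, becomes the leading bit)
Decimal check:
  0001111001000101 = 4096 + 2048 + 1024 + 512 + 64 + 4 + 1 = 7749
  0010100111011111 = 8192 + 2048 + 256 + 128 + 64 + 16 + 8 + 4 + 2 + 1 = 10719
  7749 + 10719 = 18468, and 00100100000100100 = 16384 + 2048 + 32 + 4 = 18468 ✓



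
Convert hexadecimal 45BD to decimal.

Expand by place value (powers of 16):
Digit values: B = 11, D = 13
45BD = 4 × 16^3 + 5 × 16^2 + 11 × 16^1 + 13 × 16^0
= 4 × 4096 + 5 × 256 + 11 × 16 + 13 × 1
= 16384 + 1280 + 176 + 13
= 17853



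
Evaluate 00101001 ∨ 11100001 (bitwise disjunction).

OR: 1 when either bit is 1
  00101001
| 11100001
----------
  11101001
Decimal: 41 | 225 = 233



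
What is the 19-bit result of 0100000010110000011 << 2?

Original: 0100000010110000011 (decimal 132483)
Shift left by 2 positions
Append 2 zeros on the right and drop the 2 high bits that overflow the 19-bit width
Result: 0000001011000001100 (decimal 5644)
Equivalent: 132483 << 2 = 132483 × 2^2 = 529932, truncated to 19 bits = 5644



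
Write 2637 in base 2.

Using repeated division by 2:
2637 ÷ 2 = 1318 remainder 1
1318 ÷ 2 = 659 remainder 0
659 ÷ 2 = 329 remainder 1
329 ÷ 2 = 164 remainder 1
164 ÷ 2 = 82 remainder 0
82 ÷ 2 = 41 remainder 0
41 ÷ 2 = 20 remainder 1
20 ÷ 2 = 10 remainder 0
10 ÷ 2 = 5 remainder 0
5 ÷ 2 = 2 remainder 1
2 ÷ 2 = 1 remainder 0
1 ÷ 2 = 0 remainder 1
Reading remainders bottom to top: 101001001101



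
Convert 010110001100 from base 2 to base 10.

Sum of powers of 2 for each 1-bit:
2^2 + 2^3 + 2^7 + 2^8 + 2^10
= 4 + 8 + 128 + 256 + 1024
= 1420



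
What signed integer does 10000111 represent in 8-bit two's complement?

Binary: 10000111
Sign bit: 1 (negative)
Invert: 01111000
Add 1:  01111001
Magnitude: 01111001 = 64 + 32 + 16 + 8 + 1 = 121
Value: -121



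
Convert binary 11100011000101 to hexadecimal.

Group into 4-bit nibbles from right:
  0011 = 3
  1000 = 8
  1100 = C
  0101 = 5
Result: 38C5



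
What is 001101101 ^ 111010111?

XOR: 1 when bits differ
  001101101
^ 111010111
-----------
  110111010
Decimal: 109 ^ 471 = 442



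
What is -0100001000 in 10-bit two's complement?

Original: 0100001000
Step 1 - Invert all bits: 1011110111
Step 2 - Add 1: 1011111000
Verification: 0100001000 + 1011111000 = 10000000000; discarding the end carry (carry out of the top bit) leaves the 10-bit value 0000000000, as required for x + (-x)



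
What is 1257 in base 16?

Using repeated division by 16 (digits 10–15 are A–F):
1257 ÷ 16 = 78 remainder 9
78 ÷ 16 = 4 remainder 14 (E)
4 ÷ 16 = 0 remainder 4
Reading remainders bottom to top: 4E9



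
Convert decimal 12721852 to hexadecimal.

Using repeated division by 16 (digits 10–15 are A–F):
12721852 ÷ 16 = 795115 remainder 12 (C)
795115 ÷ 16 = 49694 remainder 11 (B)
49694 ÷ 16 = 3105 remainder 14 (E)
3105 ÷ 16 = 194 remainder 1
194 ÷ 16 = 12 remainder 2
12 ÷ 16 = 0 remainder 12 (C)
Reading remainders bottom to top: C21EBC



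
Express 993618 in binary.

Using repeated division by 2:
993618 ÷ 2 = 496809 remainder 0
496809 ÷ 2 = 248404 remainder 1
248404 ÷ 2 = 124202 remainder 0
124202 ÷ 2 = 62101 remainder 0
62101 ÷ 2 = 31050 remainder 1
31050 ÷ 2 = 15525 remainder 0
15525 ÷ 2 = 7762 remainder 1
7762 ÷ 2 = 3881 remainder 0
3881 ÷ 2 = 1940 remainder 1
1940 ÷ 2 = 970 remainder 0
970 ÷ 2 = 485 remainder 0
485 ÷ 2 = 242 remainder 1
242 ÷ 2 = 121 remainder 0
121 ÷ 2 = 60 remainder 1
60 ÷ 2 = 30 remainder 0
30 ÷ 2 = 15 remainder 0
15 ÷ 2 = 7 remainder 1
7 ÷ 2 = 3 remainder 1
3 ÷ 2 = 1 remainder 1
1 ÷ 2 = 0 remainder 1
Reading remainders bottom to top: 11110010100101010010



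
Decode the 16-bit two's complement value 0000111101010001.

Binary: 0000111101010001
Sign bit: 0 (non-negative)
Read directly as an unsigned value:
0000111101010001 = 2048 + 1024 + 512 + 256 + 64 + 16 + 1 = 3921
Value: 3921



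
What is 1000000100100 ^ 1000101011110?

XOR: 1 when bits differ
  1000000100100
^ 1000101011110
---------------
  0000101111010
Decimal: 4132 ^ 4446 = 378



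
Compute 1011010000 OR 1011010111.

OR: 1 when either bit is 1
  1011010000
| 1011010111
------------
  1011010111
Decimal: 720 | 727 = 727



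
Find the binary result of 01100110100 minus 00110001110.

Method 1 - Direct subtraction (column by column from the right: bit − bit − borrow-in; if negative, add 2 and borrow 1 from the next column):
borrow: 01100011100
        01100110100
-       00110001110
-------------------
        00110100110

Method 2 - Add two's complement:
Two's complement of 00110001110: invert → 11001110001, add 1 → 11001110010
  01100110100
+ 11001110010
-------------
 100110100110  (end carry out of the top bit = 1)
Discarding the end carry: 00110100110
Decimal check:
  01100110100 = 512 + 256 + 32 + 16 + 4 = 820
  00110001110 = 256 + 128 + 8 + 4 + 2 = 398
  820 - 398 = 422, and 00110100110 = 256 + 128 + 32 + 4 + 2 = 422 ✓



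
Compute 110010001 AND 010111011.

AND: 1 only when both bits are 1
  110010001
& 010111011
-----------
  010010001
Decimal: 401 & 187 = 145



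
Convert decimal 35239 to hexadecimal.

Using repeated division by 16 (digits 10–15 are A–F):
35239 ÷ 16 = 2202 remainder 7
2202 ÷ 16 = 137 remainder 10 (A)
137 ÷ 16 = 8 remainder 9
8 ÷ 16 = 0 remainder 8
Reading remainders bottom to top: 89A7



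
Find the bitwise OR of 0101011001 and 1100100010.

OR: 1 when either bit is 1
  0101011001
| 1100100010
------------
  1101111011
Decimal: 345 | 802 = 891



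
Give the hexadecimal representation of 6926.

Using repeated division by 16 (digits 10–15 are A–F):
6926 ÷ 16 = 432 remainder 14 (E)
432 ÷ 16 = 27 remainder 0
27 ÷ 16 = 1 remainder 11 (B)
1 ÷ 16 = 0 remainder 1
Reading remainders bottom to top: 1B0E



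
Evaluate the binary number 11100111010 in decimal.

Sum of powers of 2 for each 1-bit:
2^1 + 2^3 + 2^4 + 2^5 + 2^8 + 2^9 + 2^10
= 2 + 8 + 16 + 32 + 256 + 512 + 1024
= 1850



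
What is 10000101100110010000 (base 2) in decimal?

Sum of powers of 2 for each 1-bit:
2^4 + 2^7 + 2^8 + 2^11 + 2^12 + 2^14 + 2^19
= 16 + 128 + 256 + 2048 + 4096 + 16384 + 524288
= 547216



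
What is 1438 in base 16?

Using repeated division by 16 (digits 10–15 are A–F):
1438 ÷ 16 = 89 remainder 14 (E)
89 ÷ 16 = 5 remainder 9
5 ÷ 16 = 0 remainder 5
Reading remainders bottom to top: 59E



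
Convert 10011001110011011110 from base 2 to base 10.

Sum of powers of 2 for each 1-bit:
2^1 + 2^2 + 2^3 + 2^4 + 2^6 + 2^7 + 2^10 + 2^11 + 2^12 + 2^15 + 2^16 + 2^19
= 2 + 4 + 8 + 16 + 64 + 128 + 1024 + 2048 + 4096 + 32768 + 65536 + 524288
= 629982



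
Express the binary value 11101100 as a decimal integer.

Sum of powers of 2 for each 1-bit:
2^2 + 2^3 + 2^5 + 2^6 + 2^7
= 4 + 8 + 32 + 64 + 128
= 236



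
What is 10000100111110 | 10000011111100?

OR: 1 when either bit is 1
  10000100111110
| 10000011111100
----------------
  10000111111110
Decimal: 8510 | 8444 = 8702



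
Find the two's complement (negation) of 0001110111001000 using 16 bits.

Original: 0001110111001000
Step 1 - Invert all bits: 1110001000110111
Step 2 - Add 1: 1110001000111000
Verification: 0001110111001000 + 1110001000111000 = 10000000000000000; discarding the end carry (carry out of the top bit) leaves the 16-bit value 0000000000000000, as required for x + (-x)



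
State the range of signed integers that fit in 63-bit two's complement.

For 63-bit two's complement:
Minimum: -2^62 = -4611686018427387904
Maximum: 2^62 - 1 = 4611686018427387903



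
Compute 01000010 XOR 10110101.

XOR: 1 when bits differ
  01000010
^ 10110101
----------
  11110111
Decimal: 66 ^ 181 = 247



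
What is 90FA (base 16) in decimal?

Expand by place value (powers of 16):
Digit values: F = 15, A = 10
90FA = 9 × 16^3 + 0 × 16^2 + 15 × 16^1 + 10 × 16^0
= 9 × 4096 + 0 × 256 + 15 × 16 + 10 × 1
= 36864 + 0 + 240 + 10
= 37114



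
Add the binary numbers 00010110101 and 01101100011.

Add column by column from the right: bit + bit + carry-in; write the sum mod 2, carry 1 when the sum is 2 or 3.
carry:  11111001110
        00010110101
+       01101100011
-------------------
       010000011000
(the carry out of the leftmost column, 0, becomes the leading bit)
Decimal check:
  00010110101 = 128 + 32 + 16 + 4 + 1 = 181
  01101100011 = 512 + 256 + 64 + 32 + 2 + 1 = 867
  181 + 867 = 1048, and 010000011000 = 1024 + 16 + 8 = 1048 ✓



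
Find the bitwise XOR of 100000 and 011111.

XOR: 1 when bits differ
  100000
^ 011111
--------
  111111
Decimal: 32 ^ 31 = 63



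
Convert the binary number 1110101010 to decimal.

Sum of powers of 2 for each 1-bit:
2^1 + 2^3 + 2^5 + 2^7 + 2^8 + 2^9
= 2 + 8 + 32 + 128 + 256 + 512
= 938



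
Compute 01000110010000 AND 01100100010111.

AND: 1 only when both bits are 1
  01000110010000
& 01100100010111
----------------
  01000100010000
Decimal: 4496 & 6423 = 4368



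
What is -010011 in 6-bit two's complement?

Original: 010011
Step 1 - Invert all bits: 101100
Step 2 - Add 1: 101101
Verification: 010011 + 101101 = 1000000; discarding the end carry (carry out of the top bit) leaves the 6-bit value 000000, as required for x + (-x)



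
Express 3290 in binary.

Using repeated division by 2:
3290 ÷ 2 = 1645 remainder 0
1645 ÷ 2 = 822 remainder 1
822 ÷ 2 = 411 remainder 0
411 ÷ 2 = 205 remainder 1
205 ÷ 2 = 102 remainder 1
102 ÷ 2 = 51 remainder 0
51 ÷ 2 = 25 remainder 1
25 ÷ 2 = 12 remainder 1
12 ÷ 2 = 6 remainder 0
6 ÷ 2 = 3 remainder 0
3 ÷ 2 = 1 remainder 1
1 ÷ 2 = 0 remainder 1
Reading remainders bottom to top: 110011011010



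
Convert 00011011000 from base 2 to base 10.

Sum of powers of 2 for each 1-bit:
2^3 + 2^4 + 2^6 + 2^7
= 8 + 16 + 64 + 128
= 216



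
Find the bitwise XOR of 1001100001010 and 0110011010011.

XOR: 1 when bits differ
  1001100001010
^ 0110011010011
---------------
  1111111011001
Decimal: 4874 ^ 3283 = 8153



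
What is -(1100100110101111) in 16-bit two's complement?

Original (sign bit 1, negative): 1100100110101111
Step 1 - Invert all bits: 0011011001010000
Step 2 - Add 1: 0011011001010001
Verification: 1100100110101111 + 0011011001010001 = 10000000000000000; discarding the end carry (carry out of the top bit) leaves the 16-bit value 0000000000000000, as required for x + (-x)



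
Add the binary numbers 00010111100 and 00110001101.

Add column by column from the right: bit + bit + carry-in; write the sum mod 2, carry 1 when the sum is 2 or 3.
carry:  01101111000
        00010111100
+       00110001101
-------------------
       001001001001
(the carry out of the leftmost column, 0, becomes the leading bit)
Decimal check:
  00010111100 = 128 + 32 + 16 + 8 + 4 = 188
  00110001101 = 256 + 128 + 8 + 4 + 1 = 397
  188 + 397 = 585, and 001001001001 = 512 + 64 + 8 + 1 = 585 ✓



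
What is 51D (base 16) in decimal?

Expand by place value (powers of 16):
Digit values: D = 13
51D = 5 × 16^2 + 1 × 16^1 + 13 × 16^0
= 5 × 256 + 1 × 16 + 13 × 1
= 1280 + 16 + 13
= 1309



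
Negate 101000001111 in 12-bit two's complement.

Original (sign bit 1, negative): 101000001111
Step 1 - Invert all bits: 010111110000
Step 2 - Add 1: 010111110001
Verification: 101000001111 + 010111110001 = 1000000000000; discarding the end carry (carry out of the top bit) leaves the 12-bit value 000000000000, as required for x + (-x)



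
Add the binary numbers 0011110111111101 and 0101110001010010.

Add column by column from the right: bit + bit + carry-in; write the sum mod 2, carry 1 when the sum is 2 or 3.
carry:  1111101111100000
        0011110111111101
+       0101110001010010
------------------------
       01001101001001111
(the carry out of the leftmost column, 0, becomes the leading bit)
Decimal check:
  0011110111111101 = 8192 + 4096 + 2048 + 1024 + 256 + 128 + 64 + 32 + 16 + 8 + 4 + 1 = 15869
  0101110001010010 = 16384 + 4096 + 2048 + 1024 + 64 + 16 + 2 = 23634
  15869 + 23634 = 39503, and 01001101001001111 = 32768 + 4096 + 2048 + 512 + 64 + 8 + 4 + 2 + 1 = 39503 ✓



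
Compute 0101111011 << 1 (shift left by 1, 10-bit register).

Original: 0101111011 (decimal 379)
Shift left by 1 position
Append 1 zero on the right
Result: 1011110110 (decimal 758)
Equivalent: 379 << 1 = 379 × 2^1 = 758



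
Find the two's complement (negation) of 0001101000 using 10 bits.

Original: 0001101000
Step 1 - Invert all bits: 1110010111
Step 2 - Add 1: 1110011000
Verification: 0001101000 + 1110011000 = 10000000000; discarding the end carry (carry out of the top bit) leaves the 10-bit value 0000000000, as required for x + (-x)



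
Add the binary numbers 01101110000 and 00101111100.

Add column by column from the right: bit + bit + carry-in; write the sum mod 2, carry 1 when the sum is 2 or 3.
carry:  11011100000
        01101110000
+       00101111100
-------------------
       010011101100
(the carry out of the leftmost column, 0, becomes the leading bit)
Decimal check:
  01101110000 = 512 + 256 + 64 + 32 + 16 = 880
  00101111100 = 256 + 64 + 32 + 16 + 8 + 4 = 380
  880 + 380 = 1260, and 010011101100 = 1024 + 128 + 64 + 32 + 8 + 4 = 1260 ✓



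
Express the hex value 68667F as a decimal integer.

Expand by place value (powers of 16):
Digit values: F = 15
68667F = 6 × 16^5 + 8 × 16^4 + 6 × 16^3 + 6 × 16^2 + 7 × 16^1 + 15 × 16^0
= 6 × 1048576 + 8 × 65536 + 6 × 4096 + 6 × 256 + 7 × 16 + 15 × 1
= 6291456 + 524288 + 24576 + 1536 + 112 + 15
= 6841983



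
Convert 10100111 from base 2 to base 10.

Sum of powers of 2 for each 1-bit:
2^0 + 2^1 + 2^2 + 2^5 + 2^7
= 1 + 2 + 4 + 32 + 128
= 167



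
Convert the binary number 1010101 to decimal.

Sum of powers of 2 for each 1-bit:
2^0 + 2^2 + 2^4 + 2^6
= 1 + 4 + 16 + 64
= 85



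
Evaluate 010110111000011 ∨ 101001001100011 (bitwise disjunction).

OR: 1 when either bit is 1
  010110111000011
| 101001001100011
-----------------
  111111111100011
Decimal: 11715 | 21091 = 32739



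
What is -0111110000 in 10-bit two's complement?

Original: 0111110000
Step 1 - Invert all bits: 1000001111
Step 2 - Add 1: 1000010000
Verification: 0111110000 + 1000010000 = 10000000000; discarding the end carry (carry out of the top bit) leaves the 10-bit value 0000000000, as required for x + (-x)



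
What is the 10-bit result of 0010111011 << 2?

Original: 0010111011 (decimal 187)
Shift left by 2 positions
Append 2 zeros on the right
Result: 1011101100 (decimal 748)
Equivalent: 187 << 2 = 187 × 2^2 = 748



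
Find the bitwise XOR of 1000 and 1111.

XOR: 1 when bits differ
  1000
^ 1111
------
  0111
Decimal: 8 ^ 15 = 7



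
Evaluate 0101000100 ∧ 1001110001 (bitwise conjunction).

AND: 1 only when both bits are 1
  0101000100
& 1001110001
------------
  0001000000
Decimal: 324 & 625 = 64



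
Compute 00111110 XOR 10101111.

XOR: 1 when bits differ
  00111110
^ 10101111
----------
  10010001
Decimal: 62 ^ 175 = 145



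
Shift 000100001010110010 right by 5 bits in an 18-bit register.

Original: 000100001010110010 (decimal 17074)
Shift right by 5 positions
Drop the 5 low bits; fill with zeros on the left
Result: 000000001000010101 (decimal 533)
Equivalent: 17074 >> 5 = 17074 ÷ 2^5 = 533



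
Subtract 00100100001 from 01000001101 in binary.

Method 1 - Direct subtraction (column by column from the right: bit − bit − borrow-in; if negative, add 2 and borrow 1 from the next column):
borrow: 01111000000
        01000001101
-       00100100001
-------------------
        00011101100

Method 2 - Add two's complement:
Two's complement of 00100100001: invert → 11011011110, add 1 → 11011011111
  01000001101
+ 11011011111
-------------
 100011101100  (end carry out of the top bit = 1)
Discarding the end carry: 00011101100
Decimal check:
  01000001101 = 512 + 8 + 4 + 1 = 525
  00100100001 = 256 + 32 + 1 = 289
  525 - 289 = 236, and 00011101100 = 128 + 64 + 32 + 8 + 4 = 236 ✓



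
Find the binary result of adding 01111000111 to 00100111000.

Add column by column from the right: bit + bit + carry-in; write the sum mod 2, carry 1 when the sum is 2 or 3.
carry:  11000000000
        01111000111
+       00100111000
-------------------
       010011111111
(the carry out of the leftmost column, 0, becomes the leading bit)
Decimal check:
  01111000111 = 512 + 256 + 128 + 64 + 4 + 2 + 1 = 967
  00100111000 = 256 + 32 + 16 + 8 = 312
  967 + 312 = 1279, and 010011111111 = 1024 + 128 + 64 + 32 + 16 + 8 + 4 + 2 + 1 = 1279 ✓



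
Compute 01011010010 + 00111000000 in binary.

Add column by column from the right: bit + bit + carry-in; write the sum mod 2, carry 1 when the sum is 2 or 3.
carry:  11110000000
        01011010010
+       00111000000
-------------------
       010010010010
(the carry out of the leftmost column, 0, becomes the leading bit)
Decimal check:
  01011010010 = 512 + 128 + 64 + 16 + 2 = 722
  00111000000 = 256 + 128 + 64 = 448
  722 + 448 = 1170, and 010010010010 = 1024 + 128 + 16 + 2 = 1170 ✓



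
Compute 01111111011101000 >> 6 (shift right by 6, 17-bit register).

Original: 01111111011101000 (decimal 65256)
Shift right by 6 positions
Drop the 6 low bits; fill with zeros on the left
Result: 00000001111111011 (decimal 1019)
Equivalent: 65256 >> 6 = 65256 ÷ 2^6 = 1019



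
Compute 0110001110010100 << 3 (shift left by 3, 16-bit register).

Original: 0110001110010100 (decimal 25492)
Shift left by 3 positions
Append 3 zeros on the right and drop the 3 high bits that overflow the 16-bit width
Result: 0001110010100000 (decimal 7328)
Equivalent: 25492 << 3 = 25492 × 2^3 = 203936, truncated to 16 bits = 7328

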